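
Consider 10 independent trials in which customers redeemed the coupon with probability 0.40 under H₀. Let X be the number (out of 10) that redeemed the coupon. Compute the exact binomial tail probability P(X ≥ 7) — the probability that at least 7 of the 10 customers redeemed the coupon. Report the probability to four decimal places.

P = 0.0548

X is binomial with n = 10 and p = 0.40.
P(X ≥ 7) = C(10,7)·0.40^7·0.60^3 + C(10,8)·0.40^8·0.60^2 + C(10,9)·0.40^9·0.60^1 + C(10,10)·0.40^10·0.60^0.
= 0.042467 + 0.010617 + 0.001573 + 0.000105 = 0.0548.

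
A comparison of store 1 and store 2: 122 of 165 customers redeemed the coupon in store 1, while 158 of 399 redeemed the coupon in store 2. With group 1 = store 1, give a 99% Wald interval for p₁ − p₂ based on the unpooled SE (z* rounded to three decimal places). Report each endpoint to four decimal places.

(0.2351, 0.4517)

p̂₁ = 0.73939, p̂₂ = 0.39599, so the observed difference is 0.34340.
Unpooled SE = √(p̂₁(1−p̂₁)/n₁ + p̂₂(1−p̂₂)/n₂) = √(0.001167821 + 0.000599453) = 0.042039.
For 99% confidence, z* = 2.576. Margin of error = 0.10829.
Interval: 0.34340 ± 0.10829 → (0.2351, 0.4517).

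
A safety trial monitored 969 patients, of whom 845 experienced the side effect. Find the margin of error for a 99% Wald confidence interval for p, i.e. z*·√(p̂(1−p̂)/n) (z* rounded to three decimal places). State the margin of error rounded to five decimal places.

ME = 0.02764

With x = 845 successes in n = 969, p̂ = 0.87203.
SE(p̂) = √(0.87203·0.12797/969) = 0.010731.
The 99% critical value is z* = 2.576.
ME = 2.576·0.010731 = 0.02764.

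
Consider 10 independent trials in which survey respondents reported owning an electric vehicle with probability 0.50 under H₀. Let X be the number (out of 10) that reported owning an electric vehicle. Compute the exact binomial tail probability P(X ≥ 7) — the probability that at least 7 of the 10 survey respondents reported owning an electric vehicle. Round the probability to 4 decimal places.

X is binomial with n = 10 and p = 0.50.
P(X ≥ 7) = C(10,7)·0.50^7·0.50^3 + C(10,8)·0.50^8·0.50^2 + C(10,9)·0.50^9·0.50^1 + C(10,10)·0.50^10·0.50^0.
= 0.117188 + 0.043945 + 0.009766 + 0.000977 = 0.1719.

P = 0.1719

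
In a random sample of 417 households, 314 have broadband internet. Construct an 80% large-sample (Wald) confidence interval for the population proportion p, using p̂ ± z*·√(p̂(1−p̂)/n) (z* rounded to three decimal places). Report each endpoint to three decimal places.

The sample proportion is 314/417 = 0.75300.
Standard error of p̂: √(0.185992/417) = √0.000446024 = 0.021119.
z* = 1.282 at the 80% level.
Margin = 1.282·0.021119 = 0.02707.
Interval: 0.75300 ± 0.02707 → (0.726, 0.780).

(0.726, 0.780)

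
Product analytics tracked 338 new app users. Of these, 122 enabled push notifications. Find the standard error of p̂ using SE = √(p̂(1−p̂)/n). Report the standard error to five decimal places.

SE = 0.02612

The sample proportion is 122/338 = 0.36095.
p̂(1−p̂) = 0.230665.
SE = √(0.230665/338) = √0.000682441 = 0.02612.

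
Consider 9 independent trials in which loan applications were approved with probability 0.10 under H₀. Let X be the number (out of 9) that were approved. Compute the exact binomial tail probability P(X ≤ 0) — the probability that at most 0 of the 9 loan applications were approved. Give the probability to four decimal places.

P = 0.3874

X is binomial with n = 9 and p = 0.10.
P(X ≤ 0) = C(9,0)·0.10^0·0.90^9.
= 0.387420 = 0.3874.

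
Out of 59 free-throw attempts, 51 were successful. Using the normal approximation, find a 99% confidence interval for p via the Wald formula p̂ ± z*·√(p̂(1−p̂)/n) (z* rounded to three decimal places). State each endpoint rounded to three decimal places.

Sample proportion p̂ = 51/59 = 0.86441.
SE(p̂) = √(0.86441·0.13559/59) = 0.044571.
The 99% critical value is z* = 2.576.
Margin of error: 2.576 × 0.044571 = 0.11481.
So the interval runs from 0.750 to 0.979.

(0.750, 0.979)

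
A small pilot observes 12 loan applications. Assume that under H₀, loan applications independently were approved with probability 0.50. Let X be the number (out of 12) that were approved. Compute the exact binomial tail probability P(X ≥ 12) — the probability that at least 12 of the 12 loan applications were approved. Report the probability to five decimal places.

X is binomial with n = 12 and p = 0.50.
P(X ≥ 12) = C(12,12)·0.50^12·0.50^0.
= 0.000244 = 0.00024.

P = 0.00024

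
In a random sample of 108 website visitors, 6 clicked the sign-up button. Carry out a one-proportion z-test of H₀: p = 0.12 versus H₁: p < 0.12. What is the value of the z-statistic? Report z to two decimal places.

z = -2.06

With x = 6 successes in n = 108, p̂ = 0.05556.
Under H₀, SE = √(p₀(1−p₀)/n) = √(0.12·0.88/108) = √0.000977778 = 0.031269.
z = (0.05556 − 0.12)/0.031269 = -0.06444/0.031269 = -2.06.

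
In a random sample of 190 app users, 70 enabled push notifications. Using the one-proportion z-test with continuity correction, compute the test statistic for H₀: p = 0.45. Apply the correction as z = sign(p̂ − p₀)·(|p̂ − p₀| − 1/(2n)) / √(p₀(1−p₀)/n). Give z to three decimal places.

z = -2.187

With x = 70 successes in n = 190, p̂ = 0.36842. p̂ − p₀ = -0.081579.
Continuity correction 1/(2n) = 1/380 = 0.002632.
Corrected numerator: |-0.081579| − 0.002632 = 0.078947.
Under H₀, SE = √(p₀(1−p₀)/n) = √(0.45·0.55/190) = √0.001302632 = 0.036092.
z = (−)0.078947/0.036092 = -2.187.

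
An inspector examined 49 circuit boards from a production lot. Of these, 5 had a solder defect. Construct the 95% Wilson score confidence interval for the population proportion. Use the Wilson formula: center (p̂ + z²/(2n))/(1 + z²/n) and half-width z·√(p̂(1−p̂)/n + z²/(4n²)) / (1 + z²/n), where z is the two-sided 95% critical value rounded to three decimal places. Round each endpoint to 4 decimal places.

Here p̂ = 5/49 = 0.10204 and z = 1.960 (z² = 3.841600).
1 + z²/n = 1.078400.
Adjusted center: (0.10204 + z²/(2n))/1.078400 = 0.13097.
Radicand: p̂(1−p̂)/n + z²/(4n²) = 0.001869969 + 0.000400000 = 0.002269969.
Half-width = 1.960·√0.002269969/1.078400 = 0.08659.
CI: 0.13097 ± 0.08659 = (0.0444, 0.2176).

(0.0444, 0.2176)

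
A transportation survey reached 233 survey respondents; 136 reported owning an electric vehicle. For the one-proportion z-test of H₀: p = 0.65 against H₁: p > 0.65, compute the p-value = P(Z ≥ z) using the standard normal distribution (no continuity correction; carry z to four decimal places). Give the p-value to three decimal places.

p-value = 0.983

p̂ = 136/233 = 0.58369.
SE₀ = √(0.65·0.35/233) = 0.031247.
z = (p̂ − p₀)/SE = (136/233 − 0.65)/0.031247 ≈ -2.1221.
From the standard normal, P(Z ≥ z) = 0.983.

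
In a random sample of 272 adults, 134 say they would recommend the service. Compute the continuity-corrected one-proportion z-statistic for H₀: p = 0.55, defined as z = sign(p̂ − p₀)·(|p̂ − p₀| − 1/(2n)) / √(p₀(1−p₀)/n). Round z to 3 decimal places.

z = -1.840

p̂ = 134/272 = 0.49265. p̂ − p₀ = -0.057353.
1/(2n) = 0.001838.
Corrected numerator: |-0.057353| − 0.001838 = 0.055515.
Null standard error: √(0.55·0.45/272) = √0.000909926 = 0.030165.
z = −0.055515/0.030165 = -1.840.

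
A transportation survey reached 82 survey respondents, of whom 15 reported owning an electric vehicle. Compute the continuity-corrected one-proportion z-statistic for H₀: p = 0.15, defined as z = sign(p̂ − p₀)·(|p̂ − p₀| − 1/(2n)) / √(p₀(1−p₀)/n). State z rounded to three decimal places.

Sample proportion p̂ = 15/82 = 0.18293. p̂ − p₀ = 0.032927.
1/(2n) = 0.006098.
Corrected numerator: |0.032927| − 0.006098 = 0.026829.
Under H₀, SE = √(p₀(1−p₀)/n) = √(0.15·0.85/82) = √0.001554878 = 0.039432.
z = +0.026829/0.039432 = 0.680.

z = 0.680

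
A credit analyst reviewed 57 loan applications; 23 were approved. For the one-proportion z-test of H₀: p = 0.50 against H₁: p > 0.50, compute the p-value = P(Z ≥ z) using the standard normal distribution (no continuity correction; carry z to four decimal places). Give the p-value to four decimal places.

p-value = 0.9274

With x = 23 successes in n = 57, p̂ = 0.40351.
SE₀ = √(0.50·0.50/57) = 0.066227.
z = (p̂ − p₀)/SE = (23/57 − 0.50)/0.066227 ≈ -1.4570.
From the standard normal, P(Z ≥ z) = 0.9274.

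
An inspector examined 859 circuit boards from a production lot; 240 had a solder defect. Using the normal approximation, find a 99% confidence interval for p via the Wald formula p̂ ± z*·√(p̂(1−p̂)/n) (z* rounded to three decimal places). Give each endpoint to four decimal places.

Sample proportion p̂ = 240/859 = 0.27939.
Standard error of p̂: √(0.201333/859) = √0.000234381 = 0.015310.
z* = 2.576 at the 99% level.
Margin = 2.576·0.015310 = 0.03944.
CI: 0.27939 ± 0.03944 = (0.2400, 0.3188).

(0.2400, 0.3188)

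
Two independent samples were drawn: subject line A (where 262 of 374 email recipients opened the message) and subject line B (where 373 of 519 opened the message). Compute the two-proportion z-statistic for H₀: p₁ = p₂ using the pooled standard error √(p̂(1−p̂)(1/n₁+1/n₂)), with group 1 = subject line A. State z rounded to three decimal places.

z = -0.591

p̂₁ = 262/374 = 0.70053, p̂₂ = 373/519 = 0.71869.
Pooling: p̂ = 635/893 = 0.71109.
Pooled SE = √[0.2054426·0.00460058] ≈ 0.030743.
z = (p̂₁ − p̂₂)/SE = (0.70053 − 0.71869)/0.030743 = -0.01816/0.030743 = -0.591.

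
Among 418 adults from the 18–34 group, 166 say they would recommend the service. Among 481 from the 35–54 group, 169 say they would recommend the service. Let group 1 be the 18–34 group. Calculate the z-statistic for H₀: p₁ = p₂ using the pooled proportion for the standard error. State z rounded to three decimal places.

Sample proportions: p̂₁ = 166/418 = 0.39713 and p̂₂ = 169/481 = 0.35135.
Pooled p̂ = (166+169)/(418+481) = 335/899 = 0.37264.
Pooled SE = √[0.2337785·0.00447135] ≈ 0.032331.
z = 0.04578/0.032331 = 1.416.

z = 1.416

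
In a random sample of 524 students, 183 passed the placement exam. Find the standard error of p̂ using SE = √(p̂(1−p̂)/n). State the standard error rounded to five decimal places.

The sample proportion is 183/524 = 0.34924.
p̂(1−p̂) = 0.34924·0.65076 = 0.227271.
SE = √(0.227271/524) = 0.02083.

SE = 0.02083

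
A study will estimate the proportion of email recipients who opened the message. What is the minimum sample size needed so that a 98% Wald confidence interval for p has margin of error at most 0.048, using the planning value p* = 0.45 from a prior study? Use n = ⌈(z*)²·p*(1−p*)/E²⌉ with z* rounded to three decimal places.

For 98% confidence, z* = 2.326.
p*(1−p*) = 0.45·0.55 = 0.2475.
(z*)²·p*(1−p*)/E² = 5.410276·0.2475/0.002304 = 581.182.
Rounding up, n = 582.

n = 582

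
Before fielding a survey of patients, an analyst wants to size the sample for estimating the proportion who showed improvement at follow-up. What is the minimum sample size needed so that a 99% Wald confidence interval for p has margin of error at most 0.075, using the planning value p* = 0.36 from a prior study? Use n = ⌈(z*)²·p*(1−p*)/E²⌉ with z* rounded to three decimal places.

n = 272

The 99% critical value is z* = 2.576.
p*(1−p*) = 0.2304.
Required n before rounding: 6.635776 × 0.2304 / 0.075² = 271.801.
Rounding up, n = 272.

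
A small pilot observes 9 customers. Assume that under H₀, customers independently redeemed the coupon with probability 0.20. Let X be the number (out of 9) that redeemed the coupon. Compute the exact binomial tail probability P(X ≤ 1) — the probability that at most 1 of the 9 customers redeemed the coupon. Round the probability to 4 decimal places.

X ~ Binomial(n=9, p=0.20).
P(X ≤ 1) = C(9,0)·0.20^0·0.80^9 + C(9,1)·0.20^1·0.80^8.
= 0.134218 + 0.301990 = 0.4362.

P = 0.4362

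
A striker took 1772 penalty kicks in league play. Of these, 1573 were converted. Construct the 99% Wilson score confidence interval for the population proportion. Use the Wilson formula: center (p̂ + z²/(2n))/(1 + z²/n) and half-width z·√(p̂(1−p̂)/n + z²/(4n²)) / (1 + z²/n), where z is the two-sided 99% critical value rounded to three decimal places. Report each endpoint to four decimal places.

p̂ = 1573/1772 = 0.88770; z = 2.576, so z² = 6.635776.
1 + z²/n = 1.003745.
Center = (0.88770 + 0.001872)/1.003745 = 0.88625.
Radicand: p̂(1−p̂)/n + z²/(4n²) = 0.000056259 + 0.000000528 = 0.000056787.
Half-width = 2.576·√0.000056787/1.003745 = 0.01934.
CI: 0.88625 ± 0.01934 = (0.8669, 0.9056).

(0.8669, 0.9056)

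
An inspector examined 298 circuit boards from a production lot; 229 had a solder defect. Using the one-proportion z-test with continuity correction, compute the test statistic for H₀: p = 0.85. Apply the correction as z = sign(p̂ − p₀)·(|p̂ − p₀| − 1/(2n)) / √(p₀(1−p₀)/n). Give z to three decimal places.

Sample proportion p̂ = 229/298 = 0.76846. p̂ − p₀ = -0.081544.
Continuity correction 1/(2n) = 1/596 = 0.001678.
Corrected numerator: |-0.081544| − 0.001678 = 0.079866.
Null standard error: √(0.85·0.15/298) = √0.000427852 = 0.020685.
z = (−)0.079866/0.020685 = -3.861.

z = -3.861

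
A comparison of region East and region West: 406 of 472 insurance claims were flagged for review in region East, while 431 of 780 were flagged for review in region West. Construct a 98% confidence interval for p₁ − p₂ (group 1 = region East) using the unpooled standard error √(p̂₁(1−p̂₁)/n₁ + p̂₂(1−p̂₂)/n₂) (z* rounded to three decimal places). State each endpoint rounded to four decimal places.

(0.2520, 0.3632)

p̂₁ = 406/472 = 0.86017, p̂₂ = 431/780 = 0.55256; p̂₁ − p̂₂ = 0.30761.
SE = √(0.000254826 + 0.000316971) = √0.000571797 = 0.023912.
For 98% confidence, z* = 2.326. Margin = 2.326·0.023912 = 0.05562.
So the interval runs from 0.2520 to 0.3632.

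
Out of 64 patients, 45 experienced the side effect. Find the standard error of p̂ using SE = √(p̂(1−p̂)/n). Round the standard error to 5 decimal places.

With x = 45 successes in n = 64, p̂ = 0.70312.
p̂(1−p̂) = 0.70312·0.29688 = 0.208742.
SE = √(0.208742/64) = 0.05711.

SE = 0.05711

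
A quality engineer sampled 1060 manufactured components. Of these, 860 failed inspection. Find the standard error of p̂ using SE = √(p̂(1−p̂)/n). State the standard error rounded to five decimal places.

p̂ = 860/1060 = 0.81132.
p̂(1−p̂) = 0.81132·0.18868 = 0.153080.
SE = √(0.153080/1060) = √0.000144415 = 0.01202.

SE = 0.01202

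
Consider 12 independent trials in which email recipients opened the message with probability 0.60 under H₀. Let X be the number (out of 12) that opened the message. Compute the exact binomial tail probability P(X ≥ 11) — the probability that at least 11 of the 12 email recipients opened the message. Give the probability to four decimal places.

P = 0.0196

X ~ Binomial(n=12, p=0.60).
P(X ≥ 11) = C(12,11)·0.60^11·0.40^1 + C(12,12)·0.60^12·0.40^0.
= 0.017414 + 0.002177 = 0.0196.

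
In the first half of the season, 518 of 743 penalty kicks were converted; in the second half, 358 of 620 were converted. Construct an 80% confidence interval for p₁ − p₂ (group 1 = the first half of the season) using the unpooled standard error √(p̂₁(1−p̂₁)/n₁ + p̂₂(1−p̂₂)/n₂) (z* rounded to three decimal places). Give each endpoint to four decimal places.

p̂₁ = 0.69717, p̂₂ = 0.57742, so the observed difference is 0.11975.
SE = √(0.000284149 + 0.000393558) = √0.000677707 = 0.026033.
z* = 1.282 at the 80% level. Margin = 1.282·0.026033 = 0.03337.
Interval: 0.11975 ± 0.03337 → (0.0864, 0.1531).

(0.0864, 0.1531)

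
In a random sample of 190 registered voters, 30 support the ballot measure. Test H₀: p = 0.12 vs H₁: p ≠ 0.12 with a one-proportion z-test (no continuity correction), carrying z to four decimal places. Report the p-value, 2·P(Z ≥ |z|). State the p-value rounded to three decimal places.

p-value = 0.108

Sample proportion p̂ = 30/190 = 0.15789.
Null standard error: √(0.12·0.88/190) = √0.000555789 = 0.023575.
z = (p̂ − p₀)/SE = (30/190 − 0.12)/0.023575 ≈ 1.6074.
From the standard normal, 2·P(Z ≥ |z|) = 0.108.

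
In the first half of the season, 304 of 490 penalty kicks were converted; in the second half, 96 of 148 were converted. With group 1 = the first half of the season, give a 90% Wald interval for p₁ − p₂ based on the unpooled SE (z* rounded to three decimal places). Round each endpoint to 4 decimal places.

(-0.1022, 0.0457)

p̂₁ = 0.62041, p̂₂ = 0.64865, so the observed difference is -0.02824.
SE = √(0.000480616 + 0.001539889) = √0.002020505 = 0.044950.
For 90% confidence, z* = 1.645. Margin = 1.645·0.044950 = 0.07394.
Interval: -0.02824 ± 0.07394 → (-0.1022, 0.0457).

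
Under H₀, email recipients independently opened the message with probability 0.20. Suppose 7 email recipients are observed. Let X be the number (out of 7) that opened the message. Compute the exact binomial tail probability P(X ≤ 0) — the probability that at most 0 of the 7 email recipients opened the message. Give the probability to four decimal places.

P = 0.2097

X ~ Binomial(n=7, p=0.20).
P(X ≤ 0) = C(7,0)·0.20^0·0.80^7.
= 0.209715 = 0.2097.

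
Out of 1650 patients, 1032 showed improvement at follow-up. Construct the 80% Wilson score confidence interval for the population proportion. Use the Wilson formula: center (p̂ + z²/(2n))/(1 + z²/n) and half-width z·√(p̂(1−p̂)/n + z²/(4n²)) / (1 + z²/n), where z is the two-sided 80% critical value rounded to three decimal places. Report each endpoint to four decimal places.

p̂ = 1032/1650 = 0.62545; z = 1.282, so z² = 1.643524.
Denominator 1 + z²/n = 1 + 1.643524/1650 = 1.000996.
Adjusted center: (0.62545 + z²/(2n))/1.000996 = 0.62533.
Radicand: p̂(1−p̂)/n + z²/(4n²) = 0.000141976 + 0.000000151 = 0.000142127.
Half-width = 1.282·√0.000142127/1.000996 = 0.01527.
So the interval runs from 0.6101 to 0.6406.

(0.6101, 0.6406)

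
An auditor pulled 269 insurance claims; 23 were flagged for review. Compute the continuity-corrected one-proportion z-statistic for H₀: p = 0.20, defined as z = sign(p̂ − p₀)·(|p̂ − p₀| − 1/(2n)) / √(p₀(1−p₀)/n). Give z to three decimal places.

Sample proportion p̂ = 23/269 = 0.08550. p̂ − p₀ = -0.114498.
Continuity correction 1/(2n) = 1/538 = 0.001859.
Corrected numerator: |-0.114498| − 0.001859 = 0.112639.
Null standard error: √(0.20·0.80/269) = √0.000594796 = 0.024388.
z = (−)0.112639/0.024388 = -4.619.

z = -4.619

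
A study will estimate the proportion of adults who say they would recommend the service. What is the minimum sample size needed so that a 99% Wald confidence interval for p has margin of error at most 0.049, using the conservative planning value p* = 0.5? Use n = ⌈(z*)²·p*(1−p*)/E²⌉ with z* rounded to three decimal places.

z* = 2.576 at the 99% level.
p*(1−p*) = 0.50·0.50 = 0.2500.
(z*)²·p*(1−p*)/E² = 6.635776·0.2500/0.002401 = 690.939.
⌈690.939⌉ = 691.

n = 691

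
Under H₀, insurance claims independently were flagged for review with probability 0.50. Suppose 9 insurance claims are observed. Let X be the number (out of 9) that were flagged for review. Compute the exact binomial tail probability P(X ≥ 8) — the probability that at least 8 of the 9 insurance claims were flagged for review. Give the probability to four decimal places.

X ~ Binomial(n=9, p=0.50).
P(X ≥ 8) = C(9,8)·0.50^8·0.50^1 + C(9,9)·0.50^9·0.50^0.
= 0.017578 + 0.001953 = 0.0195.

P = 0.0195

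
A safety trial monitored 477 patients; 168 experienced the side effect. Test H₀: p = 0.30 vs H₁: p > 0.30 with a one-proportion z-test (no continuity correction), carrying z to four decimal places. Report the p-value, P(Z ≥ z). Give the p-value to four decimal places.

With x = 168 successes in n = 477, p̂ = 0.35220.
Null standard error: √(0.30·0.70/477) = √0.000440252 = 0.020982.
Test statistic (full precision, shown to 4 dp): z = (168/477 − 0.30)/SE₀ ≈ 2.4879.
p-value = P(Z ≥ z) with z = 2.4879 → 0.0064.

p-value = 0.0064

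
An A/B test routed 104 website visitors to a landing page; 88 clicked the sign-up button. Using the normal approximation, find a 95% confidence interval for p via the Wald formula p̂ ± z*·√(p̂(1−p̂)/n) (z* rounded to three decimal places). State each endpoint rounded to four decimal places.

Sample proportion p̂ = 88/104 = 0.84615.
Standard error of p̂: √(0.130178/104) = √0.001251707 = 0.035379.
z* = 1.960 at the 95% level.
Margin of error: 1.960 × 0.035379 = 0.06934.
So the interval runs from 0.7768 to 0.9155.

(0.7768, 0.9155)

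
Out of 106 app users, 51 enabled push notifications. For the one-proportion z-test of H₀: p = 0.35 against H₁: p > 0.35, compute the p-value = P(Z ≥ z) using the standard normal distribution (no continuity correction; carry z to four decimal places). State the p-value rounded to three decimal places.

p-value = 0.002

Sample proportion p̂ = 51/106 = 0.48113.
Under H₀, SE = √(p₀(1−p₀)/n) = √(0.35·0.65/106) = √0.002146226 = 0.046327.
Test statistic (full precision, shown to 4 dp): z = (51/106 − 0.35)/SE₀ ≈ 2.8306.
p-value = P(Z ≥ z) with z = 2.8306 → 0.002.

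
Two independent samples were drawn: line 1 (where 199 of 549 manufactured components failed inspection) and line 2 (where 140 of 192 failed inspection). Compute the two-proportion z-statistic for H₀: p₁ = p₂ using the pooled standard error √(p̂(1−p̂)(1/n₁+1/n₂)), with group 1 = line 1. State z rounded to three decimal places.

Sample proportions: p̂₁ = 199/549 = 0.36248 and p̂₂ = 140/192 = 0.72917.
Pooled p̂ = (199+140)/(549+192) = 339/741 = 0.45749.
SE = √[p̂(1−p̂)(1/n₁+1/n₂)] = √[0.45749·0.54251·(1/549+1/192)] ≈ 0.041770.
z = (p̂₁ − p̂₂)/SE = (0.36248 − 0.72917)/0.041770 = -0.36669/0.041770 = -8.779.

z = -8.779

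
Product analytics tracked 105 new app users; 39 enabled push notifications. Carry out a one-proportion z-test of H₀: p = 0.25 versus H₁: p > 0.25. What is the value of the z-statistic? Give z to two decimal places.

z = 2.87

With x = 39 successes in n = 105, p̂ = 0.37143.
Null standard error: √(0.25·0.75/105) = √0.001785714 = 0.042258.
z = (0.37143 − 0.25)/0.042258 = 0.12143/0.042258 = 2.87.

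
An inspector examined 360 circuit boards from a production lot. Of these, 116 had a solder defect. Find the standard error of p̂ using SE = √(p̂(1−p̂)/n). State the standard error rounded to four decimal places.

The sample proportion is 116/360 = 0.32222.
p̂(1−p̂) = 0.218394.
SE = √(0.218394/360) = 0.0246.

SE = 0.0246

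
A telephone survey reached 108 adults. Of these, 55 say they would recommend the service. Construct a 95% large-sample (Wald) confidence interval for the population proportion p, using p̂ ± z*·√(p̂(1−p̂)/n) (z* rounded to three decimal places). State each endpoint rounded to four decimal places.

(0.4150, 0.6035)

The sample proportion is 55/108 = 0.50926.
SE = √(p̂(1−p̂)/n) = √(0.249914/108) = 0.048104.
For 95% confidence, z* = 1.960.
Margin of error: 1.960 × 0.048104 = 0.09428.
So the interval runs from 0.4150 to 0.6035.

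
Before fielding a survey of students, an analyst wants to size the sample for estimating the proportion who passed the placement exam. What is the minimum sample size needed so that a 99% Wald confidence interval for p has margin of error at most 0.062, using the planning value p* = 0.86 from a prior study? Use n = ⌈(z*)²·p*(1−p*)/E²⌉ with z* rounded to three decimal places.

n = 208

The 99% critical value is z* = 2.576.
p*(1−p*) = 0.86·0.14 = 0.1204.
(z*)²·p*(1−p*)/E² = 6.635776·0.1204/0.003844 = 207.843.
Rounding up, n = 208.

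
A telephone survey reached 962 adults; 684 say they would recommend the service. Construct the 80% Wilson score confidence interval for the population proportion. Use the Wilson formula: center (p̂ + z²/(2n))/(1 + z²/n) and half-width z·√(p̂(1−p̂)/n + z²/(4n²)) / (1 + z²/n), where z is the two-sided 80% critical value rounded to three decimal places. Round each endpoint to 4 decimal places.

(0.6919, 0.7294)

p̂ = 684/962 = 0.71102; z = 1.282, so z² = 1.643524.
Denominator 1 + z²/n = 1 + 1.643524/962 = 1.001708.
Center = (0.71102 + 0.000854)/1.001708 = 0.71066.
Radicand: p̂(1−p̂)/n + z²/(4n²) = 0.000213587 + 0.000000444 = 0.000214031.
Half-width = 1.282·√0.000214031/1.001708 = 0.01872.
CI: 0.71066 ± 0.01872 = (0.6919, 0.7294).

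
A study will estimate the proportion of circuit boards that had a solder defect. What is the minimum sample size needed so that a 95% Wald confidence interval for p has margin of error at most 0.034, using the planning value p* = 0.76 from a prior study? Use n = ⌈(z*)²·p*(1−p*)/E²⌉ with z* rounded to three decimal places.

For 95% confidence, z* = 1.960.
p*(1−p*) = 0.1824.
Required n before rounding: 3.841600 × 0.1824 / 0.034² = 606.149.
⌈606.149⌉ = 607.

n = 607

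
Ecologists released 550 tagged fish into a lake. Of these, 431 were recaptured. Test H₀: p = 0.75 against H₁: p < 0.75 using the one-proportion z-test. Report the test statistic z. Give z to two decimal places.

Sample proportion p̂ = 431/550 = 0.78364.
SE₀ = √(0.75·0.25/550) = 0.018464.
z = (0.78364 − 0.75)/0.018464 = 0.03364/0.018464 = 1.82.

z = 1.82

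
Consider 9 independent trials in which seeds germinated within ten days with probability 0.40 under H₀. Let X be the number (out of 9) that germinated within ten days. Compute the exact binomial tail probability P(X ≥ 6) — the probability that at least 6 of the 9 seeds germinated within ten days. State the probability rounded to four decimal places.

X ~ Binomial(n=9, p=0.40).
P(X ≥ 6) = C(9,6)·0.40^6·0.60^3 + C(9,7)·0.40^7·0.60^2 + C(9,8)·0.40^8·0.60^1 + C(9,9)·0.40^9·0.60^0.
= 0.074318 + 0.021234 + 0.003539 + 0.000262 = 0.0994.

P = 0.0994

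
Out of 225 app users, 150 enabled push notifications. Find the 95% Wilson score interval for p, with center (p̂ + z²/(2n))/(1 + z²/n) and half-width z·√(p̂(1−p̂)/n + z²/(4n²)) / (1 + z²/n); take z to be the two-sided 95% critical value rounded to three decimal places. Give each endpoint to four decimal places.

(0.6027, 0.7250)

p̂ = 150/225 = 0.66667; z = 1.960, so z² = 3.841600.
1 + z²/n = 1.017074.
Center = (0.66667 + 0.008537)/1.017074 = 0.66387.
Radicand: p̂(1−p̂)/n + z²/(4n²) = 0.000987654 + 0.000018971 = 0.001006625.
Half-width = 1.960·√0.001006625/1.017074 = 0.06114.
CI: 0.66387 ± 0.06114 = (0.6027, 0.7250).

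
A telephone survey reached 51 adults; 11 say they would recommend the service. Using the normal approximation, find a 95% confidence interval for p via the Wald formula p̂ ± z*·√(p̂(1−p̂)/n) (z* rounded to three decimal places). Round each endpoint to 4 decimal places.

(0.1028, 0.3286)

With x = 11 successes in n = 51, p̂ = 0.21569.
SE(p̂) = √(0.21569·0.78431/51) = 0.057593.
z* = 1.960 at the 95% level.
Margin = 1.960·0.057593 = 0.11288.
CI: 0.21569 ± 0.11288 = (0.1028, 0.3286).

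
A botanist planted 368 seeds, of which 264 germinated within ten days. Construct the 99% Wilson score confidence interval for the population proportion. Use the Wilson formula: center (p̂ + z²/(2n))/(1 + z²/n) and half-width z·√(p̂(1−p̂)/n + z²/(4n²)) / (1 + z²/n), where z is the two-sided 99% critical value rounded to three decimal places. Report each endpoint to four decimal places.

p̂ = 264/368 = 0.71739; z = 2.576, so z² = 6.635776.
1 + z²/n = 1.018032.
Adjusted center: (0.71739 + z²/(2n))/1.018032 = 0.71354.
Radicand: p̂(1−p̂)/n + z²/(4n²) = 0.000550927 + 0.000012250 = 0.000563177.
Half-width = z·√(radicand)/denom = 2.576·0.023731/1.018032 = 0.06005.
Interval: 0.71354 ± 0.06005 → (0.6535, 0.7736).

(0.6535, 0.7736)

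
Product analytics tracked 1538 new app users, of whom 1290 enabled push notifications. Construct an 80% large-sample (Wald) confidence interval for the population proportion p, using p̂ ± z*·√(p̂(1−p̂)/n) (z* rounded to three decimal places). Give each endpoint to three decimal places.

(0.827, 0.851)

With x = 1290 successes in n = 1538, p̂ = 0.83875.
Standard error of p̂: √(0.135247/1538) = √0.000087937 = 0.009377.
z* = 1.282 at the 80% level.
Margin = 1.282·0.009377 = 0.01202.
Interval: 0.83875 ± 0.01202 → (0.827, 0.851).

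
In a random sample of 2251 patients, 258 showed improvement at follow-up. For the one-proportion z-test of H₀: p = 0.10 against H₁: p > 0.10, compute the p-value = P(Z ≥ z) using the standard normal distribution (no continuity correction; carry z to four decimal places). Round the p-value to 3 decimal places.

p-value = 0.010

With x = 258 successes in n = 2251, p̂ = 0.11462.
Under H₀, SE = √(p₀(1−p₀)/n) = √(0.10·0.90/2251) = √0.000039982 = 0.006323.
z = (p̂ − p₀)/SE = (258/2251 − 0.10)/0.006323 ≈ 2.3115.
From the standard normal, P(Z ≥ z) = 0.010.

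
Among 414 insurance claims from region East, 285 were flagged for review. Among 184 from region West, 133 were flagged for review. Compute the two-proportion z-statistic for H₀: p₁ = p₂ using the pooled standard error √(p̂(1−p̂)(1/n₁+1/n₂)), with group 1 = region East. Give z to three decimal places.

Sample proportions: p̂₁ = 285/414 = 0.68841 and p̂₂ = 133/184 = 0.72283.
Pooling: p̂ = 418/598 = 0.69900.
SE = √[p̂(1−p̂)(1/n₁+1/n₂)] = √[0.69900·0.30100·(1/414+1/184)] ≈ 0.040641.
z = (p̂₁ − p̂₂)/SE = (0.68841 − 0.72283)/0.040641 = -0.03442/0.040641 = -0.847.

z = -0.847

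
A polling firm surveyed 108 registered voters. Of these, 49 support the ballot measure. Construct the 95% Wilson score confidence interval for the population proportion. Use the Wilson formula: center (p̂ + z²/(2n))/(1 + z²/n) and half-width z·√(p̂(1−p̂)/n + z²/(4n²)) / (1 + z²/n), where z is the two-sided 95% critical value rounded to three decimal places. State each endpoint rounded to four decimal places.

(0.3630, 0.5476)

p̂ = 49/108 = 0.45370; z = 1.960, so z² = 3.841600.
1 + z²/n = 1.035570.
Adjusted center: (0.45370 + z²/(2n))/1.035570 = 0.45529.
Radicand: p̂(1−p̂)/n + z²/(4n²) = 0.002294969 + 0.000082339 = 0.002377308.
Half-width = 1.960·√0.002377308/1.035570 = 0.09228.
Interval: 0.45529 ± 0.09228 → (0.3630, 0.5476).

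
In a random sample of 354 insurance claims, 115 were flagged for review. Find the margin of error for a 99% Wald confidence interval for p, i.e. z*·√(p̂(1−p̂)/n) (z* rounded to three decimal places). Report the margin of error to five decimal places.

Sample proportion p̂ = 115/354 = 0.32486.
Standard error of p̂: √(0.219326/354) = √0.000619564 = 0.024891.
For 99% confidence, z* = 2.576.
Margin of error = z*·SE = 2.576 × 0.024891 = 0.06412.

ME = 0.06412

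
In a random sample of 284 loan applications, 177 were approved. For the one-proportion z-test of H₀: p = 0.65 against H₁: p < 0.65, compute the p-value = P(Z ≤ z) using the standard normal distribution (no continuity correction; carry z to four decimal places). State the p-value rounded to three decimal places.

p-value = 0.172

p̂ = 177/284 = 0.62324.
Under H₀, SE = √(p₀(1−p₀)/n) = √(0.65·0.35/284) = √0.000801056 = 0.028303.
Test statistic (full precision, shown to 4 dp): z = (177/284 − 0.65)/SE₀ ≈ -0.9455.
p-value = P(Z ≤ z) with z = -0.9455 → 0.172.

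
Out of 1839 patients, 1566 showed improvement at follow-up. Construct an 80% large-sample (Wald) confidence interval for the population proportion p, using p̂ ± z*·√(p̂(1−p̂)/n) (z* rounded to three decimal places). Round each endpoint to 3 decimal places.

With x = 1566 successes in n = 1839, p̂ = 0.85155.
Standard error of p̂: √(0.126413/1839) = √0.000068740 = 0.008291.
For 80% confidence, z* = 1.282.
Margin = 1.282·0.008291 = 0.01063.
CI: 0.85155 ± 0.01063 = (0.841, 0.862).

(0.841, 0.862)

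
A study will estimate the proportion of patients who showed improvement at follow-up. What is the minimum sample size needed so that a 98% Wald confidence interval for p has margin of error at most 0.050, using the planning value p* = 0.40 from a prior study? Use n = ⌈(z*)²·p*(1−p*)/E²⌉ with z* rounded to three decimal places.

z* = 2.326 at the 98% level.
p*(1−p*) = 0.2400.
Required n before rounding: 5.410276 × 0.2400 / 0.050² = 519.386.
Rounding up, n = 520.

n = 520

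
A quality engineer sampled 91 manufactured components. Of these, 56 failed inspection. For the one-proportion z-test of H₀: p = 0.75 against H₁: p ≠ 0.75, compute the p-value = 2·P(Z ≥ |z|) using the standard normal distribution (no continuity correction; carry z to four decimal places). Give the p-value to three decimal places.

p̂ = 56/91 = 0.61538.
Null standard error: √(0.75·0.25/91) = √0.002060440 = 0.045392.
Test statistic (full precision, shown to 4 dp): z = (56/91 − 0.75)/SE₀ ≈ -2.9656.
From the standard normal, 2·P(Z ≥ |z|) = 0.003.

p-value = 0.003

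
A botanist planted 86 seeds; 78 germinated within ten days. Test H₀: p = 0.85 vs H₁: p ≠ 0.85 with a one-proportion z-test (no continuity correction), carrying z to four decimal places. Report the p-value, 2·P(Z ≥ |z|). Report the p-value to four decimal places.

Sample proportion p̂ = 78/86 = 0.90698.
Under H₀, SE = √(p₀(1−p₀)/n) = √(0.85·0.15/86) = √0.001482558 = 0.038504.
Test statistic (full precision, shown to 4 dp): z = (78/86 − 0.85)/SE₀ ≈ 1.4798.
p-value = 2·P(Z ≥ |z|) with z = 1.4798 → 0.1389.

p-value = 0.1389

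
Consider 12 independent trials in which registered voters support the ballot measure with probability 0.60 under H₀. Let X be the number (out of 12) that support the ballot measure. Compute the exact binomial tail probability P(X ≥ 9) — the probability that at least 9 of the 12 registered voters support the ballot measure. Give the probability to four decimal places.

X is binomial with n = 12 and p = 0.60.
P(X ≥ 9) = C(12,9)·0.60^9·0.40^3 + C(12,10)·0.60^10·0.40^2 + C(12,11)·0.60^11·0.40^1 + C(12,12)·0.60^12·0.40^0.
= 0.141894 + 0.063852 + 0.017414 + 0.002177 = 0.2253.

P = 0.2253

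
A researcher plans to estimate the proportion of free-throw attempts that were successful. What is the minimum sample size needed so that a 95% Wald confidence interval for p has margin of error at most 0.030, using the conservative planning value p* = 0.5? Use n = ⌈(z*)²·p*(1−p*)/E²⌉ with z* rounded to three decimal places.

z* = 1.960 at the 95% level.
p*(1−p*) = 0.50·0.50 = 0.2500.
Required n before rounding: 3.841600 × 0.2500 / 0.030² = 1067.111.
Rounding up, n = 1068.

n = 1068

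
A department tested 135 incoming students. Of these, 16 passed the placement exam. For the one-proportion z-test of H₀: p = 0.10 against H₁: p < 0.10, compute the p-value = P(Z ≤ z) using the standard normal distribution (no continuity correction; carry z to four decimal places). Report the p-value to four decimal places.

p-value = 0.7634

p̂ = 16/135 = 0.11852.
Null standard error: √(0.10·0.90/135) = √0.000666667 = 0.025820.
Test statistic (full precision, shown to 4 dp): z = (16/135 − 0.10)/SE₀ ≈ 0.7172.
From the standard normal, P(Z ≤ z) = 0.7634.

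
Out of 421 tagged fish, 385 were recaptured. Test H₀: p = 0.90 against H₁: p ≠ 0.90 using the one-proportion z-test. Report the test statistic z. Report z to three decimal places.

z = 0.991

p̂ = 385/421 = 0.91449.
Null standard error: √(0.90·0.10/421) = √0.000213777 = 0.014621.
z = (p̂ − p₀)/SE = (0.91449 − 0.90)/0.014621 = 0.991.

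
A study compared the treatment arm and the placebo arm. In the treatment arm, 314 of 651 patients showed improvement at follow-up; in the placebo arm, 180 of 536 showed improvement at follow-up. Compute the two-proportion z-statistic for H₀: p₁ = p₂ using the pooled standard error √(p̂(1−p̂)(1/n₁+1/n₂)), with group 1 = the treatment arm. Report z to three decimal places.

z = 5.096

Sample proportions: p̂₁ = 314/651 = 0.48233 and p̂₂ = 180/536 = 0.33582.
Pooling: p̂ = 494/1187 = 0.41618.
SE = √[p̂(1−p̂)(1/n₁+1/n₂)] = √[0.41618·0.58382·(1/651+1/536)] ≈ 0.028750.
z = (p̂₁ − p̂₂)/SE = (0.48233 − 0.33582)/0.028750 = 0.14651/0.028750 = 5.096.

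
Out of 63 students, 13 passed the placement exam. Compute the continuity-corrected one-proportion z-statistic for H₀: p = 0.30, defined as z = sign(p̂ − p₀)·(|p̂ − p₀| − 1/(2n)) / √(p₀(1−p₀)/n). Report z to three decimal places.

z = -1.485

With x = 13 successes in n = 63, p̂ = 0.20635. p̂ − p₀ = -0.093651.
Continuity correction 1/(2n) = 1/126 = 0.007937.
Corrected numerator: |-0.093651| − 0.007937 = 0.085714.
SE₀ = √(0.30·0.70/63) = 0.057735.
z = −0.085714/0.057735 = -1.485.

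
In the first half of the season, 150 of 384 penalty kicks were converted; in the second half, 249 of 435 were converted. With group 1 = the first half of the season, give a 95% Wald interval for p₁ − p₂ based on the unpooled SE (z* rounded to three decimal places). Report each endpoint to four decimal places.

p̂₁ = 150/384 = 0.39062, p̂₂ = 249/435 = 0.57241; p̂₁ − p̂₂ = -0.18179.
Unpooled SE = √(p̂₁(1−p̂₁)/n₁ + p̂₂(1−p̂₂)/n₂) = √(0.000619888 + 0.000562658) = 0.034388.
z* = 1.960 at the 95% level. Margin = 1.960·0.034388 = 0.06740.
So the interval runs from -0.2492 to -0.1144.

(-0.2492, -0.1144)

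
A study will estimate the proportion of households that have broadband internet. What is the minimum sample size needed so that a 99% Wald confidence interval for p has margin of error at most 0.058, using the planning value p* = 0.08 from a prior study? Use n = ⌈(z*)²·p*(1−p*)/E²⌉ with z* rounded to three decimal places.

n = 146

The 99% critical value is z* = 2.576.
p*(1−p*) = 0.08·0.92 = 0.0736.
(z*)²·p*(1−p*)/E² = 6.635776·0.0736/0.003364 = 145.182.
⌈145.182⌉ = 146.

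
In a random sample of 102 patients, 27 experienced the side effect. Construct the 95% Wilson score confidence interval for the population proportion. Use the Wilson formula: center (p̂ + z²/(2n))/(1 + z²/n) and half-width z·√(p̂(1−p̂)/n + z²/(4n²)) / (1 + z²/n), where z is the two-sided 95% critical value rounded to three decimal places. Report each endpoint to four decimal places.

Here p̂ = 27/102 = 0.26471 and z = 1.960 (z² = 3.841600).
Denominator 1 + z²/n = 1 + 3.841600/102 = 1.037663.
Adjusted center: (0.26471 + z²/(2n))/1.037663 = 0.27325.
Radicand: p̂(1−p̂)/n + z²/(4n²) = 0.001908203 + 0.000092311 = 0.002000514.
Half-width = 1.960·√0.002000514/1.037663 = 0.08448.
CI: 0.27325 ± 0.08448 = (0.1888, 0.3577).

(0.1888, 0.3577)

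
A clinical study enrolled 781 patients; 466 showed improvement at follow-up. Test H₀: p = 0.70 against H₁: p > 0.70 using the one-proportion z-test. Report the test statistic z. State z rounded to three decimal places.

z = -6.301

The sample proportion is 466/781 = 0.59667.
Under H₀, SE = √(p₀(1−p₀)/n) = √(0.70·0.30/781) = √0.000268886 = 0.016398.
z = (0.59667 − 0.70)/0.016398 = -0.10333/0.016398 = -6.301.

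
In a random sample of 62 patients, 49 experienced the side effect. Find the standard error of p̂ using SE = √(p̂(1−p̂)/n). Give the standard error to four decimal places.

SE = 0.0517

p̂ = 49/62 = 0.79032.
p̂(1−p̂) = 0.79032·0.20968 = 0.165714.
SE = √(0.165714/62) = 0.0517.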